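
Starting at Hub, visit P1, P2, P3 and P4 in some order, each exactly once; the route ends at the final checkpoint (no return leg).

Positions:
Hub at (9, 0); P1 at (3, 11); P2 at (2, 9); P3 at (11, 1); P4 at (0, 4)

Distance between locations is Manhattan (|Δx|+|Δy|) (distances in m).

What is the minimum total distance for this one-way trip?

27 m — the minimum one-way total.

There are 4! = 24 possible orderings.
Hub → P1 → P2 → P3 → P4: 17+3+17+14 = 51
Hub → P1 → P2 → P4 → P3: 17+3+7+14 = 41
Hub → P1 → P3 → P2 → P4: 17+18+17+7 = 59
Hub → P1 → P3 → P4 → P2: 17+18+14+7 = 56
Hub → P1 → P4 → P2 → P3: 17+10+7+17 = 51
Hub → P1 → P4 → P3 → P2: 17+10+14+17 = 58
Hub → P2 → P1 → P3 → P4: 16+3+18+14 = 51
Hub → P2 → P1 → P4 → P3: 16+3+10+14 = 43
Hub → P2 → P3 → P1 → P4: 16+17+18+10 = 61
Hub → P2 → P3 → P4 → P1: 16+17+14+10 = 57
Hub → P2 → P4 → P1 → P3: 16+7+10+18 = 51
Hub → P2 → P4 → P3 → P1: 16+7+14+18 = 55
Hub → P3 → P1 → P2 → P4: 3+18+3+7 = 31
Hub → P3 → P1 → P4 → P2: 3+18+10+7 = 38
… (10 more)
Hub → P3 → P4 → P2 → P1: 3+14+7+3 = 27  ← best
The minimum is 27.
One shortest path: Hub → P3 → P4 → P2 → P1.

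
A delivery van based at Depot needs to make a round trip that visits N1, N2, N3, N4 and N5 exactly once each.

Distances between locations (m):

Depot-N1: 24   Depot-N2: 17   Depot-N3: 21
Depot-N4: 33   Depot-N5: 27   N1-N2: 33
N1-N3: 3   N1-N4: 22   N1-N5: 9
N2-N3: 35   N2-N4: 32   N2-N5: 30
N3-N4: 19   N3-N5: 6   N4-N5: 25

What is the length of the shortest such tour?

Depot → N1 → N2 → N3 → N4 → N5 → Depot: 24+33+35+19+25+27 = 163
Depot → N1 → N2 → N3 → N5 → N4 → Depot: 24+33+35+6+25+33 = 156
Depot → N1 → N2 → N4 → N3 → N5 → Depot: 24+33+32+19+6+27 = 141
Depot → N1 → N2 → N4 → N5 → N3 → Depot: 24+33+32+25+6+21 = 141
Depot → N1 → N2 → N5 → N3 → N4 → Depot: 24+33+30+6+19+33 = 145
Depot → N1 → N2 → N5 → N4 → N3 → Depot: 24+33+30+25+19+21 = 152
Depot → N1 → N3 → N2 → N4 → N5 → Depot: 24+3+35+32+25+27 = 146
Depot → N1 → N3 → N2 → N5 → N4 → Depot: 24+3+35+30+25+33 = 150
Depot → N1 → N3 → N4 → N2 → N5 → Depot: 24+3+19+32+30+27 = 135
Depot → N1 → N3 → N4 → N5 → N2 → Depot: 24+3+19+25+30+17 = 118
Depot → N1 → N3 → N5 → N2 → N4 → Depot: 24+3+6+30+32+33 = 128
Depot → N1 → N3 → N5 → N4 → N2 → Depot: 24+3+6+25+32+17 = 107
Depot → N1 → N4 → N2 → N3 → N5 → Depot: 24+22+32+35+6+27 = 146
Depot → N1 → N4 → N2 → N5 → N3 → Depot: 24+22+32+30+6+21 = 135
… (46 more)
The minimum is 107.
One optimal route: Depot → N1 → N3 → N5 → N4 → N2 → Depot (or its reverse).

Minimum total distance: 107 m.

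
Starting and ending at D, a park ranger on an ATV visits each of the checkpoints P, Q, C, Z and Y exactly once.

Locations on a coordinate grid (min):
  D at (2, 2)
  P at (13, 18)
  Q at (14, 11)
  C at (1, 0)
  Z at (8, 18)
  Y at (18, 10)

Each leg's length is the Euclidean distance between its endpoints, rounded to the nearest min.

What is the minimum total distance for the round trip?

Minimum total distance: 54 min.

With 5 stops there are 5!/2 = 60 distinct round trips (a route and its reverse cost the same).
D → P → Q → C → Z → Y → D: 19+7+17+19+13+18 = 93
D → P → Q → C → Y → Z → D: 19+7+17+20+13+17 = 93
D → P → Q → Z → C → Y → D: 19+7+9+19+20+18 = 92
D → P → Q → Z → Y → C → D: 19+7+9+13+20+2 = 70
D → P → Q → Y → C → Z → D: 19+7+4+20+19+17 = 86
D → P → Q → Y → Z → C → D: 19+7+4+13+19+2 = 64
D → P → C → Q → Z → Y → D: 19+22+17+9+13+18 = 98
D → P → C → Q → Y → Z → D: 19+22+17+4+13+17 = 92
D → P → C → Z → Q → Y → D: 19+22+19+9+4+18 = 91
D → P → C → Z → Y → Q → D: 19+22+19+13+4+15 = 92
D → P → C → Y → Q → Z → D: 19+22+20+4+9+17 = 91
D → P → C → Y → Z → Q → D: 19+22+20+13+9+15 = 98
D → P → Z → Q → C → Y → D: 19+5+9+17+20+18 = 88
D → P → Z → Q → Y → C → D: 19+5+9+4+20+2 = 59
… (46 more)
D → Q → Y → P → Z → C → D: 15+4+9+5+19+2 = 54  ← best
The minimum is 54.
One optimal route: D → Q → Y → P → Z → C → D (or its reverse).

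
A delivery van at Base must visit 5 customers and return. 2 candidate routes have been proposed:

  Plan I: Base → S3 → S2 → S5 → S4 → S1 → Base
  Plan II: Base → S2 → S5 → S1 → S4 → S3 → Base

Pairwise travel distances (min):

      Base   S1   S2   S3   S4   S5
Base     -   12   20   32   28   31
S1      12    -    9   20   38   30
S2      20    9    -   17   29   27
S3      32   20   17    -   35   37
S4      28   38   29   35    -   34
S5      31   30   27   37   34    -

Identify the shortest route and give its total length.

Plan I: 32 + 17 + 27 + 34 + 38 + 12 = 160
Plan II: 20 + 27 + 30 + 38 + 35 + 32 = 182

160 min — Plan I is the shortest.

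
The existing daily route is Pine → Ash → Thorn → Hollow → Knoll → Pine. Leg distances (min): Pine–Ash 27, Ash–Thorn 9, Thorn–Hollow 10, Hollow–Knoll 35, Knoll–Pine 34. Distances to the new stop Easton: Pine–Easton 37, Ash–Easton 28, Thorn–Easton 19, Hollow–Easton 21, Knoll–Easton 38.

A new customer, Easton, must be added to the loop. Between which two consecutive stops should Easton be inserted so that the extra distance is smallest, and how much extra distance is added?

+24 min — insert Easton between Hollow and Knoll.

Insertion cost between consecutive stops i–j is d(i,Easton) + d(Easton,j) − d(i,j):
  between Pine and Ash: 37 + 28 − 27 = 38
  between Ash and Thorn: 28 + 19 − 9 = 38
  between Thorn and Hollow: 19 + 21 − 10 = 30
  between Hollow and Knoll: 21 + 38 − 35 = 24
  between Knoll and Pine: 38 + 37 − 34 = 41
Cheapest insertion is between Hollow and Knoll, adding 24.
New total = 115 + 24 = 139.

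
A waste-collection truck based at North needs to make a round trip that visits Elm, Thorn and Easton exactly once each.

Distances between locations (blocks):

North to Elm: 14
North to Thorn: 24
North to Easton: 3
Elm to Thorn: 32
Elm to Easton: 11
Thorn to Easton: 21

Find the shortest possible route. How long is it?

North → Elm → Thorn → Easton → North: 14+32+21+3 = 70
North → Elm → Easton → Thorn → North: 14+11+21+24 = 70
North → Thorn → Elm → Easton → North: 24+32+11+3 = 70
The minimum is 70.
One optimal route: North → Elm → Thorn → Easton → North (or its reverse).

70 blocks — the shortest possible round trip.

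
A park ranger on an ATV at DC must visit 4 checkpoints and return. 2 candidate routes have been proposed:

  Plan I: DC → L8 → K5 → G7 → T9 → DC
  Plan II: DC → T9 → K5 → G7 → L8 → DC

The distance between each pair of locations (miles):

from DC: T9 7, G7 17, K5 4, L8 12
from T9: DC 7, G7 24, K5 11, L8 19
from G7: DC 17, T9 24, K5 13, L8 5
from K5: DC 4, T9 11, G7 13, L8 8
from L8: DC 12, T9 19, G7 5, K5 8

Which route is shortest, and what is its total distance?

Plan I: 12 + 8 + 13 + 24 + 7 = 64
Plan II: 7 + 11 + 13 + 5 + 12 = 48

48 miles — Plan II is the shortest.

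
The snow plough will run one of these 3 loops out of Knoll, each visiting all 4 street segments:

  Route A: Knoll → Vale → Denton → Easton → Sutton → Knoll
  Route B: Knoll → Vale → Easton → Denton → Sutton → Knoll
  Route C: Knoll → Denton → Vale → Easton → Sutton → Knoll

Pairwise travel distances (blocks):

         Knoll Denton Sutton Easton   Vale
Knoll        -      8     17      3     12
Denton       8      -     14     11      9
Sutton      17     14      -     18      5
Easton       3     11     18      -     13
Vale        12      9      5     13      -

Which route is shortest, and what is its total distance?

Route A: 12 + 9 + 11 + 18 + 17 = 67
Route B: 12 + 13 + 11 + 14 + 17 = 67
Route C: 8 + 9 + 13 + 18 + 17 = 65

65 blocks — Route C is the shortest.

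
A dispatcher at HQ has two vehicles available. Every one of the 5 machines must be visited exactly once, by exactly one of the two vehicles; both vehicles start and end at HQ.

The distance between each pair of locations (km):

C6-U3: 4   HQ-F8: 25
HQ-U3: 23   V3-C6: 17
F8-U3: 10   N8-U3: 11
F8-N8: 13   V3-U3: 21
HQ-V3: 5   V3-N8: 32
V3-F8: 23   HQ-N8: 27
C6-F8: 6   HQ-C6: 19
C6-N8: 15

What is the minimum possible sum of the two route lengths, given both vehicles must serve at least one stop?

Minimum combined distance: 82 km.

There are 2^4 − 1 = 15 ways to divide the 5 stops into two non-empty groups. For each, the best each vehicle can do is its own shortest tour through its group:
  {V3} + {C6, F8, N8, U3}: 10 + 72 = 82
  {C6} + {V3, F8, N8, U3}: 38 + 75 = 113
  {V3, C6} + {F8, N8, U3}: 41 + 72 = 113
  {F8} + {V3, C6, N8, U3}: 50 + 64 = 114
  {V3, F8} + {C6, N8, U3}: 53 + 61 = 114
  {C6, F8} + {V3, N8, U3}: 50 + 64 = 114
  … (15 splits in total)
Best: vehicle 1 HQ → V3 → HQ = 10; vehicle 2 HQ → C6 → F8 → N8 → U3 → HQ = 72; combined 82.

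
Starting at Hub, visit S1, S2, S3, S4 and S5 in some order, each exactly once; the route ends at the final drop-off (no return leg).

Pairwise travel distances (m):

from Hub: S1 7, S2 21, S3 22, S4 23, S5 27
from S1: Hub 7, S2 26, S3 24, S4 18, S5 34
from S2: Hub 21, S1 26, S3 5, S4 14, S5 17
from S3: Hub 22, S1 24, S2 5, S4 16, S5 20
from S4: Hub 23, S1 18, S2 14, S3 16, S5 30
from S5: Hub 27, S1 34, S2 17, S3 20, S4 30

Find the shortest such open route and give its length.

Shortest open route: 63 m.

There are 5! = 120 possible orderings.
Hub→S1→S2→S3→S4→S5: 7+26+5+16+30 = 84
Hub→S1→S2→S3→S5→S4: 7+26+5+20+30 = 88
Hub→S1→S2→S4→S3→S5: 7+26+14+16+20 = 83
Hub→S1→S2→S4→S5→S3: 7+26+14+30+20 = 97
Hub→S1→S2→S5→S3→S4: 7+26+17+20+16 = 86
Hub→S1→S2→S5→S4→S3: 7+26+17+30+16 = 96
Hub→S1→S3→S2→S4→S5: 7+24+5+14+30 = 80
Hub→S1→S3→S2→S5→S4: 7+24+5+17+30 = 83
Hub→S1→S3→S4→S2→S5: 7+24+16+14+17 = 78
Hub→S1→S3→S4→S5→S2: 7+24+16+30+17 = 94
Hub→S1→S3→S5→S2→S4: 7+24+20+17+14 = 82
Hub→S1→S3→S5→S4→S2: 7+24+20+30+14 = 95
Hub→S1→S4→S2→S3→S5: 7+18+14+5+20 = 64
Hub→S1→S4→S2→S5→S3: 7+18+14+17+20 = 76
… (106 more)
Hub→S1→S4→S3→S2→S5: 7+18+16+5+17 = 63  ← best
The minimum is 63.
One shortest path: Hub → S1 → S4 → S3 → S2 → S5.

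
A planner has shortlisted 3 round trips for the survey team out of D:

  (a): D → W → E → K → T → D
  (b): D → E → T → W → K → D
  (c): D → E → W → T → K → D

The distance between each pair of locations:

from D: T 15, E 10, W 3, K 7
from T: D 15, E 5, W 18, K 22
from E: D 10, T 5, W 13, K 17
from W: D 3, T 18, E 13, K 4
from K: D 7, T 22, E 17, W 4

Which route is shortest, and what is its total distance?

Shortest is (b), total 44.

(a): 3 + 13 + 17 + 22 + 15 = 70
(b): 10 + 5 + 18 + 4 + 7 = 44
(c): 10 + 13 + 18 + 22 + 7 = 70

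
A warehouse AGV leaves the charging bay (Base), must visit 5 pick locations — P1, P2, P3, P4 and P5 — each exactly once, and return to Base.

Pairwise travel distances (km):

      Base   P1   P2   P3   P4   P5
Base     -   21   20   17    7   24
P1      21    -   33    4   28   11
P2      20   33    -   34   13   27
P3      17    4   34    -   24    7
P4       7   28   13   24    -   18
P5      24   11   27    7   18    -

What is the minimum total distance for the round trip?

There are 60 distinct closed tours to check (reversals are equivalent).
Base-P1-P2-P3-P4-P5-Base: 21+33+34+24+18+24 = 154
Base-P1-P2-P3-P5-P4-Base: 21+33+34+7+18+7 = 120
Base-P1-P2-P4-P3-P5-Base: 21+33+13+24+7+24 = 122
Base-P1-P2-P4-P5-P3-Base: 21+33+13+18+7+17 = 109
Base-P1-P2-P5-P3-P4-Base: 21+33+27+7+24+7 = 119
Base-P1-P2-P5-P4-P3-Base: 21+33+27+18+24+17 = 140
Base-P1-P3-P2-P4-P5-Base: 21+4+34+13+18+24 = 114
Base-P1-P3-P2-P5-P4-Base: 21+4+34+27+18+7 = 111
Base-P1-P3-P4-P2-P5-Base: 21+4+24+13+27+24 = 113
Base-P1-P3-P4-P5-P2-Base: 21+4+24+18+27+20 = 114
Base-P1-P3-P5-P2-P4-Base: 21+4+7+27+13+7 = 79
Base-P1-P3-P5-P4-P2-Base: 21+4+7+18+13+20 = 83
Base-P1-P4-P2-P3-P5-Base: 21+28+13+34+7+24 = 127
Base-P1-P4-P2-P5-P3-Base: 21+28+13+27+7+17 = 113
… (46 more)
The minimum is 79.
One optimal route: Base → P1 → P3 → P5 → P2 → P4 → Base (or its reverse).

Minimum total distance: 79 km.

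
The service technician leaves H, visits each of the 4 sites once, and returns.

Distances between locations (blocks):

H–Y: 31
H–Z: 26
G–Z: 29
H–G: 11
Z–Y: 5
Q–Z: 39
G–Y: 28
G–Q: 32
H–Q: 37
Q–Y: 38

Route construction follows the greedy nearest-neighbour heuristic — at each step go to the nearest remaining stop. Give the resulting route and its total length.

H → [G:11 / Z:26 / Y:31 / Q:37] → G (11)
G → [Y:28 / Z:29 / Q:32] → Y (28)
Y → [Z:5 / Q:38] → Z (5)
Z → [Q:39] → Q (39)
Return Q→H: 37.
Total = 11 + 28 + 5 + 39 + 37 = 120.

Total distance 120 blocks via the nearest-neighbour route H → G → Y → Z → Q → H.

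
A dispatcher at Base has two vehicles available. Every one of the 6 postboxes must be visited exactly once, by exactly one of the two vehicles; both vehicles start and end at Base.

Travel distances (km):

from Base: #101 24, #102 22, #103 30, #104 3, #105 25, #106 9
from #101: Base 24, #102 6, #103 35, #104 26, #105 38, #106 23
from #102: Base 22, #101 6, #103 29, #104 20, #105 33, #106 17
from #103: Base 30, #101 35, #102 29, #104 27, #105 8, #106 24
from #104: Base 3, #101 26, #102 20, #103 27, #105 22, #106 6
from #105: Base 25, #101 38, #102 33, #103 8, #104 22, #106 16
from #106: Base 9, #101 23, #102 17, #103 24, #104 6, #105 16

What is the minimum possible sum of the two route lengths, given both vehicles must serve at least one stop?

98 km — the smallest possible combined total.

There are 2^5 − 1 = 31 ways to divide the 6 stops into two non-empty groups. For each, the best each vehicle can do is its own shortest tour through its group:
  {#101} + {#102, #103, #104, #105, #106}: 48 + 84 = 132
  {#102} + {#101, #103, #104, #105, #106}: 44 + 92 = 136
  {#101, #102} + {#103, #104, #105, #106}: 52 + 63 = 115
  {#103} + {#101, #102, #104, #105, #106}: 60 + 88 = 148
  {#101, #103} + {#102, #104, #105, #106}: 89 + 80 = 169
  {#102, #103} + {#101, #104, #105, #106}: 81 + 87 = 168
  … (31 splits in total)
  {#104} + {#101, #102, #103, #105, #106}: 6 + 92 = 98  ← best
Best: vehicle 1 Base → #104 → Base = 6; vehicle 2 Base → #101 → #102 → #103 → #105 → #106 → Base = 92; combined 98.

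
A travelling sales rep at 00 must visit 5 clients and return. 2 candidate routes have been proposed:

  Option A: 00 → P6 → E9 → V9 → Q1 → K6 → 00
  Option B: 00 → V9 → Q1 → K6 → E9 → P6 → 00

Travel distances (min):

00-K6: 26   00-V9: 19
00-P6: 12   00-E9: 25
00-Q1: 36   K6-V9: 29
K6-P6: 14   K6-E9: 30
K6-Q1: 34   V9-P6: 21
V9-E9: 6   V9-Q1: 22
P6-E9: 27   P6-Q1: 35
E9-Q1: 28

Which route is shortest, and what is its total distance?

Shortest is Option A, total 127 min.

Option A: 12 + 27 + 6 + 22 + 34 + 26 = 127
Option B: 19 + 22 + 34 + 30 + 27 + 12 = 144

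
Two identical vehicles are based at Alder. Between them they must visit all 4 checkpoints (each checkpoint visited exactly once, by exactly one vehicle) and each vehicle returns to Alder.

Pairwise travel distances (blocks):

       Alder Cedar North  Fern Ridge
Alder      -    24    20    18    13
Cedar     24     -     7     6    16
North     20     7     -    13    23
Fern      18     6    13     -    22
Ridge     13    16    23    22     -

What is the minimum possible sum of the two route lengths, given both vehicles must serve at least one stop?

There are 2^3 − 1 = 7 ways to divide the 4 stops into two non-empty groups. For each, the best each vehicle can do is its own shortest tour through its group:
  {Cedar} + {North, Fern, Ridge}: 48 + 67 = 115
  {North} + {Cedar, Fern, Ridge}: 40 + 53 = 93
  {Cedar, North} + {Fern, Ridge}: 51 + 53 = 104
  {Fern} + {Cedar, North, Ridge}: 36 + 56 = 92
  {Cedar, Fern} + {North, Ridge}: 48 + 56 = 104
  {North, Fern} + {Cedar, Ridge}: 51 + 53 = 104
  … (7 splits in total)
  {Cedar, North, Fern} + {Ridge}: 51 + 26 = 77  ← best
Best: vehicle 1 Alder → North → Cedar → Fern → Alder = 51; vehicle 2 Alder → Ridge → Alder = 26; combined 77.

77 blocks — the smallest possible combined total.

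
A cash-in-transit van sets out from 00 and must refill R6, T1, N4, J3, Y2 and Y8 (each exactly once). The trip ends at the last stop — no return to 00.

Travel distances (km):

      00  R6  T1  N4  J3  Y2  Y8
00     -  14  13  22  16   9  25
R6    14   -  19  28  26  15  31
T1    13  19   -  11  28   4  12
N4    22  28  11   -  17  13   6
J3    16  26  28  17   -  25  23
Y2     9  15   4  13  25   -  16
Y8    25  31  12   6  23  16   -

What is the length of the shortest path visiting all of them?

There are 6! = 720 possible orderings.
00→R6→T1→N4→J3→Y2→Y8: 14+19+11+17+25+16 = 102
00→R6→T1→N4→J3→Y8→Y2: 14+19+11+17+23+16 = 100
00→R6→T1→N4→Y2→J3→Y8: 14+19+11+13+25+23 = 105
00→R6→T1→N4→Y2→Y8→J3: 14+19+11+13+16+23 = 96
00→R6→T1→N4→Y8→J3→Y2: 14+19+11+6+23+25 = 98
00→R6→T1→N4→Y8→Y2→J3: 14+19+11+6+16+25 = 91
00→R6→T1→J3→N4→Y2→Y8: 14+19+28+17+13+16 = 107
00→R6→T1→J3→N4→Y8→Y2: 14+19+28+17+6+16 = 100
… (712 more)
00→R6→Y2→T1→Y8→N4→J3: 14+15+4+12+6+17 = 68  ← best
The minimum is 68.
One shortest path: 00 → R6 → Y2 → T1 → Y8 → N4 → J3.

68 km — the minimum one-way total.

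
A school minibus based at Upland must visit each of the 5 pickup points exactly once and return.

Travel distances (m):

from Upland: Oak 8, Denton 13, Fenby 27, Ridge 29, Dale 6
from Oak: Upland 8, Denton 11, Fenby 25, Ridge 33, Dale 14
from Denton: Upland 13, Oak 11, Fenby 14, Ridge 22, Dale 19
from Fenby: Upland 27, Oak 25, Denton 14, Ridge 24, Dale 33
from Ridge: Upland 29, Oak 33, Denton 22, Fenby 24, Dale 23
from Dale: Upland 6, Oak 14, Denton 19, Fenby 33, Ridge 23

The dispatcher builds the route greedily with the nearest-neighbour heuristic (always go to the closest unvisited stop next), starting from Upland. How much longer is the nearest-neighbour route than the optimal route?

Excess over optimum: 12 m.

From Upland: Dale=6, Oak=8, Denton=13, Fenby=27, Ridge=29 → choose Dale (6).
From Dale: Oak=14, Denton=19, Ridge=23, Fenby=33 → choose Oak (14).
From Oak: Denton=11, Fenby=25, Ridge=33 → choose Denton (11).
From Denton: Fenby=14, Ridge=22 → choose Fenby (14).
From Fenby: Ridge=24 → choose Ridge (24).
NN route Upland → Dale → Oak → Denton → Fenby → Ridge → Upland costs 98.
Optimal: Upland → Oak → Denton → Fenby → Ridge → Dale → Upland costs 86 (by enumerating all 60 distinct tours).
Excess = 98 − 86 = 12.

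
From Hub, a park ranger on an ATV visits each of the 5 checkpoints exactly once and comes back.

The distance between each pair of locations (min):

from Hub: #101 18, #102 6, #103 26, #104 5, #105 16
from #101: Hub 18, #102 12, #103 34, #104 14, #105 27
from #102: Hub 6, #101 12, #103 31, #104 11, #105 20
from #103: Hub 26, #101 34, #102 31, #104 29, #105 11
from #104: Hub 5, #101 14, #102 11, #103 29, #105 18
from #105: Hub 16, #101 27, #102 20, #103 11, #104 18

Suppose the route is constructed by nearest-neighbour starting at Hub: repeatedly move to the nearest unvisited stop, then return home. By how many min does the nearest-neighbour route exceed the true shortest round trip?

From Hub: #104=5, #102=6, #105=16, #101=18, #103=26 → choose #104 (5).
From #104: #102=11, #101=14, #105=18, #103=29 → choose #102 (11).
From #102: #101=12, #105=20, #103=31 → choose #101 (12).
From #101: #105=27, #103=34 → choose #105 (27).
From #105: #103=11 → choose #103 (11).
NN route Hub → #104 → #102 → #101 → #105 → #103 → Hub costs 92.
Optimal: Hub → #102 → #101 → #103 → #105 → #104 → Hub costs 86 (by enumerating all 60 distinct tours).
Excess = 92 − 86 = 6.

Excess over optimum: 6 min.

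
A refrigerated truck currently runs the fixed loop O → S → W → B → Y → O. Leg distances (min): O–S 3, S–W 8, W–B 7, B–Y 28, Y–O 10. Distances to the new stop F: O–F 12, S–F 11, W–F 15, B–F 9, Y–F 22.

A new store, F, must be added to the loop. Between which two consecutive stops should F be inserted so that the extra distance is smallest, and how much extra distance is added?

Minimum extra distance: 3 min, inserting F between B and Y.

Insertion cost between consecutive stops i–j is d(i,F) + d(F,j) − d(i,j):
  between O and S: 12 + 11 − 3 = 20
  between S and W: 11 + 15 − 8 = 18
  between W and B: 15 + 9 − 7 = 17
  between B and Y: 9 + 22 − 28 = 3
  between Y and O: 22 + 12 − 10 = 24
Cheapest insertion is between B and Y, adding 3.
New total = 56 + 3 = 59.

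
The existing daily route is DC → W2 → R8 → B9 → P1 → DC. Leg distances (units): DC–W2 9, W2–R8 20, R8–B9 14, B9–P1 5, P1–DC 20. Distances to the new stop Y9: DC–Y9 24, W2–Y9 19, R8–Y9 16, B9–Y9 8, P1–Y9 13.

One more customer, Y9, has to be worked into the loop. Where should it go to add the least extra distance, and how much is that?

Minimum extra distance: 10, inserting Y9 between R8 and B9.

Insertion cost between consecutive stops i–j is d(i,Y9) + d(Y9,j) − d(i,j):
  between DC and W2: 24 + 19 − 9 = 34
  between W2 and R8: 19 + 16 − 20 = 15
  between R8 and B9: 16 + 8 − 14 = 10
  between B9 and P1: 8 + 13 − 5 = 16
  between P1 and DC: 13 + 24 − 20 = 17
Cheapest insertion is between R8 and B9, adding 10.
New total = 68 + 10 = 78.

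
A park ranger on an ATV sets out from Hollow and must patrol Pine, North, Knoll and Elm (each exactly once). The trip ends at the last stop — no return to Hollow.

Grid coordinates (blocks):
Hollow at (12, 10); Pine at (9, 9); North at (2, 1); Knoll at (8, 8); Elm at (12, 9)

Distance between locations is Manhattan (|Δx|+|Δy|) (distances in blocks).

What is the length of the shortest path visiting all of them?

There are 4! = 24 possible orderings.
Hollow→Pine→North→Knoll→Elm: 4+15+13+5 = 37
Hollow→Pine→North→Elm→Knoll: 4+15+18+5 = 42
Hollow→Pine→Knoll→North→Elm: 4+2+13+18 = 37
Hollow→Pine→Knoll→Elm→North: 4+2+5+18 = 29
Hollow→Pine→Elm→North→Knoll: 4+3+18+13 = 38
Hollow→Pine→Elm→Knoll→North: 4+3+5+13 = 25
Hollow→North→Pine→Knoll→Elm: 19+15+2+5 = 41
Hollow→North→Pine→Elm→Knoll: 19+15+3+5 = 42
Hollow→North→Knoll→Pine→Elm: 19+13+2+3 = 37
Hollow→North→Knoll→Elm→Pine: 19+13+5+3 = 40
Hollow→North→Elm→Pine→Knoll: 19+18+3+2 = 42
Hollow→North→Elm→Knoll→Pine: 19+18+5+2 = 44
Hollow→Knoll→Pine→North→Elm: 6+2+15+18 = 41
Hollow→Knoll→Pine→Elm→North: 6+2+3+18 = 29
… (10 more)
Hollow→Elm→Pine→Knoll→North: 1+3+2+13 = 19  ← best
The minimum is 19.
One shortest path: Hollow → Elm → Pine → Knoll → North.

Shortest open route: 19 blocks.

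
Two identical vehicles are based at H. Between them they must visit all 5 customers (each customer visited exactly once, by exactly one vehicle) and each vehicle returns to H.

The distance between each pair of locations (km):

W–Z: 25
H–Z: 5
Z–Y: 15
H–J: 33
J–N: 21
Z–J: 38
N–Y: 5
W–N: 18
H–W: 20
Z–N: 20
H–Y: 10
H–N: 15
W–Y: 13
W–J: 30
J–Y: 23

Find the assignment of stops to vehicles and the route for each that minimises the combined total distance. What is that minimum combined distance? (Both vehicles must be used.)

There are 2^4 − 1 = 15 ways to divide the 5 stops into two non-empty groups. For each, the best each vehicle can do is its own shortest tour through its group:
  {W} + {Z, J, N, Y}: 40 + 79 = 119
  {Z} + {W, J, N, Y}: 10 + 86 = 96
  {W, Z} + {J, N, Y}: 50 + 69 = 119
  {J} + {W, Z, N, Y}: 66 + 63 = 129
  {W, J} + {Z, N, Y}: 83 + 40 = 123
  {Z, J} + {W, N, Y}: 76 + 53 = 129
  … (15 splits in total)
Best: vehicle 1 H → Z → H = 10; vehicle 2 H → W → J → N → Y → H = 86; combined 96.

Minimum combined distance: 96 km.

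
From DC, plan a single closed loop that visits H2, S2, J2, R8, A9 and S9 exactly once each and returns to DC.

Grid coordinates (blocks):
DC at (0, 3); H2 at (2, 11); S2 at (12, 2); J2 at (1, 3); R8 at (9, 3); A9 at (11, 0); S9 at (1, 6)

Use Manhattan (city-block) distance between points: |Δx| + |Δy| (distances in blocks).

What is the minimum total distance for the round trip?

With 6 stops there are 6!/2 = 360 distinct round trips (a route and its reverse cost the same).
DC - H2 - S2 - J2 - R8 - A9 - S9 - DC: 10+19+12+8+5+16+4 = 74
DC - H2 - S2 - J2 - R8 - S9 - A9 - DC: 10+19+12+8+11+16+14 = 90
DC - H2 - S2 - J2 - A9 - R8 - S9 - DC: 10+19+12+13+5+11+4 = 74
DC - H2 - S2 - J2 - A9 - S9 - R8 - DC: 10+19+12+13+16+11+9 = 90
DC - H2 - S2 - J2 - S9 - R8 - A9 - DC: 10+19+12+3+11+5+14 = 74
DC - H2 - S2 - J2 - S9 - A9 - R8 - DC: 10+19+12+3+16+5+9 = 74
DC - H2 - S2 - R8 - J2 - A9 - S9 - DC: 10+19+4+8+13+16+4 = 74
DC - H2 - S2 - R8 - J2 - S9 - A9 - DC: 10+19+4+8+3+16+14 = 74
… (352 more)
DC - S2 - A9 - R8 - H2 - S9 - J2 - DC: 13+3+5+15+6+3+1 = 46  ← best
The minimum is 46.
One optimal route: DC → S2 → A9 → R8 → H2 → S9 → J2 → DC (or its reverse).

Shortest round trip = 46 blocks.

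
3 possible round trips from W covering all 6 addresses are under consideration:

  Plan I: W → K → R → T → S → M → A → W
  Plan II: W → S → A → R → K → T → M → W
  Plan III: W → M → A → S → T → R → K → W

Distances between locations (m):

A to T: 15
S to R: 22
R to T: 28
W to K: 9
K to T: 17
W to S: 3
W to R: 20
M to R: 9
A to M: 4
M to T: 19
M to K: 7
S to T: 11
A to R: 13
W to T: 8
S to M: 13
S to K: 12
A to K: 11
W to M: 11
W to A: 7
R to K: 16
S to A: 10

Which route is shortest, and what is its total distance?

Shortest is Plan I, total 88 m.

Plan I: 9 + 16 + 28 + 11 + 13 + 4 + 7 = 88
Plan II: 3 + 10 + 13 + 16 + 17 + 19 + 11 = 89
Plan III: 11 + 4 + 10 + 11 + 28 + 16 + 9 = 89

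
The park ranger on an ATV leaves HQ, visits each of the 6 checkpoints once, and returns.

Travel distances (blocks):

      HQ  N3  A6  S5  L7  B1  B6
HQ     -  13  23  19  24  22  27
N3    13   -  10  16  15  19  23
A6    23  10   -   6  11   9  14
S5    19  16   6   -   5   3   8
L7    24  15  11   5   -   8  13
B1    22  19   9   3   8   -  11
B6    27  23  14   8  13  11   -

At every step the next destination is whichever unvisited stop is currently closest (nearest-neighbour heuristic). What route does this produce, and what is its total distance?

80 blocks along HQ → N3 → A6 → S5 → B1 → L7 → B6 → HQ.

From HQ: distances to unvisited — N3=13, S5=19, B1=22, A6=23, L7=24, B6=27. Nearest is N3 (13).
From N3: distances to unvisited — A6=10, L7=15, S5=16, B1=19, B6=23. Nearest is A6 (10).
From A6: distances to unvisited — S5=6, B1=9, L7=11, B6=14. Nearest is S5 (6).
From S5: distances to unvisited — B1=3, L7=5, B6=8. Nearest is B1 (3).
From B1: distances to unvisited — L7=8, B6=11. Nearest is L7 (8).
From L7: distances to unvisited — B6=13. Nearest is B6 (13).
Return B6→HQ: 27.
Total = 13 + 10 + 6 + 3 + 8 + 13 + 27 = 80.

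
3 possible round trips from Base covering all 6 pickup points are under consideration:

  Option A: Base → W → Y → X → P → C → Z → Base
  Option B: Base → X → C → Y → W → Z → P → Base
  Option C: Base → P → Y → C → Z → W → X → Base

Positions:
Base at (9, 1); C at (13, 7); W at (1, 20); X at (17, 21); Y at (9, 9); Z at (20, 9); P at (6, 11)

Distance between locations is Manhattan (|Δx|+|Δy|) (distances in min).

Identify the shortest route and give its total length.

108 min — Option C is the shortest.

Option A: 27 + 19 + 20 + 21 + 11 + 9 + 19 = 126
Option B: 28 + 18 + 6 + 19 + 30 + 16 + 13 = 130
Option C: 13 + 5 + 6 + 9 + 30 + 17 + 28 = 108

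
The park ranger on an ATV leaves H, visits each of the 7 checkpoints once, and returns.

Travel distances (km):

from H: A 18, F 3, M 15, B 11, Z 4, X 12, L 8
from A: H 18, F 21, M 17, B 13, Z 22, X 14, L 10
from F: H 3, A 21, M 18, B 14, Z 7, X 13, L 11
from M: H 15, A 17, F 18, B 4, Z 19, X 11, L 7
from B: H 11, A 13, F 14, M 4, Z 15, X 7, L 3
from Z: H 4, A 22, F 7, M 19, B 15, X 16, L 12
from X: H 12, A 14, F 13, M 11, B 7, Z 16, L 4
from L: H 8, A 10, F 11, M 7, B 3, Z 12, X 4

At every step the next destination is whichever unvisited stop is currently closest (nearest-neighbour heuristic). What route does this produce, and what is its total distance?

H → [F:3 / Z:4 / L:8 / B:11 / X:12 / M:15 / A:18] → F (3)
F → [Z:7 / L:11 / X:13 / B:14 / M:18 / A:21] → Z (7)
Z → [L:12 / B:15 / X:16 / M:19 / A:22] → L (12)
L → [B:3 / X:4 / M:7 / A:10] → B (3)
B → [M:4 / X:7 / A:13] → M (4)
M → [X:11 / A:17] → X (11)
X → [A:14] → A (14)
Return A→H: 18.
Total = 3 + 7 + 12 + 3 + 4 + 11 + 14 + 18 = 72.

Nearest-neighbour total = 72 km; route H → F → Z → L → B → M → X → A → H.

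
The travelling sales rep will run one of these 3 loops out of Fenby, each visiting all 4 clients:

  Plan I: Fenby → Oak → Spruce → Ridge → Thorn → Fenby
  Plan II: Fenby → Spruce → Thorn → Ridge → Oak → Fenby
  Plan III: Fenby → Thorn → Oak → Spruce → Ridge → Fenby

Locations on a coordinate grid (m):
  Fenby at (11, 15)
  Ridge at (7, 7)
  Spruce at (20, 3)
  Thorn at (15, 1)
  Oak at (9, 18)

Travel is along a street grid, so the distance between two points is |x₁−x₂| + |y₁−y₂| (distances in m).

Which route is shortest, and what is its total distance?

Plan I: 5 + 26 + 17 + 14 + 18 = 80
Plan II: 21 + 7 + 14 + 13 + 5 = 60
Plan III: 18 + 23 + 26 + 17 + 12 = 96

Shortest is Plan II, total 60 m.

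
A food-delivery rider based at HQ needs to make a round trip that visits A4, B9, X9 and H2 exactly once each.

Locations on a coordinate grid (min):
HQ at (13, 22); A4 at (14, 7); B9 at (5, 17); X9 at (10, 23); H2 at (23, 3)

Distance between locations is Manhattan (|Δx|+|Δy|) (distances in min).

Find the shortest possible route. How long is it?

76 min — the shortest possible round trip.

HQ-A4-B9-X9-H2-HQ: 16+19+11+33+29 = 108
HQ-A4-B9-H2-X9-HQ: 16+19+32+33+4 = 104
HQ-A4-X9-B9-H2-HQ: 16+20+11+32+29 = 108
HQ-A4-X9-H2-B9-HQ: 16+20+33+32+13 = 114
HQ-A4-H2-B9-X9-HQ: 16+13+32+11+4 = 76
HQ-A4-H2-X9-B9-HQ: 16+13+33+11+13 = 86
HQ-B9-A4-X9-H2-HQ: 13+19+20+33+29 = 114
HQ-B9-A4-H2-X9-HQ: 13+19+13+33+4 = 82
HQ-B9-X9-A4-H2-HQ: 13+11+20+13+29 = 86
HQ-B9-H2-A4-X9-HQ: 13+32+13+20+4 = 82
HQ-X9-A4-B9-H2-HQ: 4+20+19+32+29 = 104
HQ-X9-B9-A4-H2-HQ: 4+11+19+13+29 = 76
The minimum is 76.
One optimal route: HQ → A4 → H2 → B9 → X9 → HQ (or its reverse).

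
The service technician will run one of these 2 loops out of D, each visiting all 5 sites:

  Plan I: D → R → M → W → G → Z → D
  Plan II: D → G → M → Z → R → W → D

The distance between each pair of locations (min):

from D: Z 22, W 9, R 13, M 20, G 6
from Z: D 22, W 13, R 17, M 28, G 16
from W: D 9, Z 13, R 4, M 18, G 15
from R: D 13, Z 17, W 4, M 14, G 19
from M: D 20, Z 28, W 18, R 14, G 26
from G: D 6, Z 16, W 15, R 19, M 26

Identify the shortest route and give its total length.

Shortest is Plan II, total 90 min.

Plan I: 13 + 14 + 18 + 15 + 16 + 22 = 98
Plan II: 6 + 26 + 28 + 17 + 4 + 9 = 90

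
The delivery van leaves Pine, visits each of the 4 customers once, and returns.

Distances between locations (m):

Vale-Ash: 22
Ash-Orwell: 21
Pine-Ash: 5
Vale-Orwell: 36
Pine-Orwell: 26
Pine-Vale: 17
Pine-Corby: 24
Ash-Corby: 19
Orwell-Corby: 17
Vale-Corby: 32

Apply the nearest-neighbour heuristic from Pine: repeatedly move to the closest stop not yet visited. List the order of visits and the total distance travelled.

From Pine: distances to unvisited — Ash=5, Vale=17, Corby=24, Orwell=26. Nearest is Ash (5).
From Ash: distances to unvisited — Corby=19, Orwell=21, Vale=22. Nearest is Corby (19).
From Corby: distances to unvisited — Orwell=17, Vale=32. Nearest is Orwell (17).
From Orwell: distances to unvisited — Vale=36. Nearest is Vale (36).
Return Vale→Pine: 17.
Total = 5 + 19 + 17 + 36 + 17 = 94.

Total distance 94 m via the nearest-neighbour route Pine → Ash → Corby → Orwell → Vale → Pine.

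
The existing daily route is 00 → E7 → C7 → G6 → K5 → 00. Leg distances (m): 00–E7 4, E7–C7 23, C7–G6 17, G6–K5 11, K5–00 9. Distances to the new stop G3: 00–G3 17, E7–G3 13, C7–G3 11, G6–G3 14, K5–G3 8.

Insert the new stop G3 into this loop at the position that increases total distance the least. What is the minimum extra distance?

+1 m — insert G3 between E7 and C7.

Insertion cost between consecutive stops i–j is d(i,G3) + d(G3,j) − d(i,j):
  between 00 and E7: 17 + 13 − 4 = 26
  between E7 and C7: 13 + 11 − 23 = 1
  between C7 and G6: 11 + 14 − 17 = 8
  between G6 and K5: 14 + 8 − 11 = 11
  between K5 and 00: 8 + 17 − 9 = 16
Cheapest insertion is between E7 and C7, adding 1.
New total = 64 + 1 = 65.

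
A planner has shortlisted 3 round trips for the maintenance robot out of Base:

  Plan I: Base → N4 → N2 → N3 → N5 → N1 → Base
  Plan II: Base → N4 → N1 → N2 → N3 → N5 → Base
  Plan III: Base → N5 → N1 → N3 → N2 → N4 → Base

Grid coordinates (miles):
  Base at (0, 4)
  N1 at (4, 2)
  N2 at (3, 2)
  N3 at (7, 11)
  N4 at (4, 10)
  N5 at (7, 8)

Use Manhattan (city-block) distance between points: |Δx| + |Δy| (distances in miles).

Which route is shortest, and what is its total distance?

Plan I: 10 + 9 + 13 + 3 + 9 + 6 = 50
Plan II: 10 + 8 + 1 + 13 + 3 + 11 = 46
Plan III: 11 + 9 + 12 + 13 + 9 + 10 = 64

46 miles — Plan II is the shortest.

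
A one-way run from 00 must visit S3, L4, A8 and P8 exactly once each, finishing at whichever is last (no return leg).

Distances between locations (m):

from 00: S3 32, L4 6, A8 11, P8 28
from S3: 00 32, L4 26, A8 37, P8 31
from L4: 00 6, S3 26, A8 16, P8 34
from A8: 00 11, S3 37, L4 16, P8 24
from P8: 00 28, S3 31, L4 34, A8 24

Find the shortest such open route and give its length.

There are 4! = 24 possible orderings.
00 - S3 - L4 - A8 - P8: 32+26+16+24 = 98
00 - S3 - L4 - P8 - A8: 32+26+34+24 = 116
00 - S3 - A8 - L4 - P8: 32+37+16+34 = 119
00 - S3 - A8 - P8 - L4: 32+37+24+34 = 127
00 - S3 - P8 - L4 - A8: 32+31+34+16 = 113
00 - S3 - P8 - A8 - L4: 32+31+24+16 = 103
00 - L4 - S3 - A8 - P8: 6+26+37+24 = 93
00 - L4 - S3 - P8 - A8: 6+26+31+24 = 87
00 - L4 - A8 - S3 - P8: 6+16+37+31 = 90
00 - L4 - A8 - P8 - S3: 6+16+24+31 = 77
00 - L4 - P8 - S3 - A8: 6+34+31+37 = 108
00 - L4 - P8 - A8 - S3: 6+34+24+37 = 101
00 - A8 - S3 - L4 - P8: 11+37+26+34 = 108
00 - A8 - S3 - P8 - L4: 11+37+31+34 = 113
… (10 more)
The minimum is 77.
One shortest path: 00 → L4 → A8 → P8 → S3.

Minimum one-way distance = 77 m.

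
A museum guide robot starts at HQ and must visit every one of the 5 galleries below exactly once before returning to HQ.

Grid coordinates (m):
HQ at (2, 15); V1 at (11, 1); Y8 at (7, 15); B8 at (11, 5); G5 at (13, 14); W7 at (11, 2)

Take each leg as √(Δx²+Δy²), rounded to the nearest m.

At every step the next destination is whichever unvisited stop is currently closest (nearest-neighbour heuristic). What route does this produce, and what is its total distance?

From HQ: distances to unvisited — Y8=5, G5=11, B8=13, W7=16, V1=17. Nearest is Y8 (5).
From Y8: distances to unvisited — G5=6, B8=11, W7=14, V1=15. Nearest is G5 (6).
From G5: distances to unvisited — B8=9, W7=12, V1=13. Nearest is B8 (9).
From B8: distances to unvisited — W7=3, V1=4. Nearest is W7 (3).
From W7: distances to unvisited — V1=1. Nearest is V1 (1).
Return V1→HQ: 17.
Total = 5 + 6 + 9 + 3 + 1 + 17 = 41.

41 m along HQ → Y8 → G5 → B8 → W7 → V1 → HQ.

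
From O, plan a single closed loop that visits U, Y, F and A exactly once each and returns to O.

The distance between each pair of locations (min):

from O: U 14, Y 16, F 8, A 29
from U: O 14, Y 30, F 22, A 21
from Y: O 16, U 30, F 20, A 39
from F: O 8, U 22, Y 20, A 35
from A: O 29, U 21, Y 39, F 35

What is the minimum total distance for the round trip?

With 4 stops there are 4!/2 = 12 distinct round trips (a route and its reverse cost the same).
O → U → Y → F → A → O: 14+30+20+35+29 = 128
O → U → Y → A → F → O: 14+30+39+35+8 = 126
O → U → F → Y → A → O: 14+22+20+39+29 = 124
O → U → F → A → Y → O: 14+22+35+39+16 = 126
O → U → A → Y → F → O: 14+21+39+20+8 = 102
O → U → A → F → Y → O: 14+21+35+20+16 = 106
O → Y → U → F → A → O: 16+30+22+35+29 = 132
O → Y → U → A → F → O: 16+30+21+35+8 = 110
O → Y → F → U → A → O: 16+20+22+21+29 = 108
O → Y → A → U → F → O: 16+39+21+22+8 = 106
O → F → U → Y → A → O: 8+22+30+39+29 = 128
O → F → Y → U → A → O: 8+20+30+21+29 = 108
The minimum is 102.
One optimal route: O → U → A → Y → F → O (or its reverse).

Shortest round trip = 102 min.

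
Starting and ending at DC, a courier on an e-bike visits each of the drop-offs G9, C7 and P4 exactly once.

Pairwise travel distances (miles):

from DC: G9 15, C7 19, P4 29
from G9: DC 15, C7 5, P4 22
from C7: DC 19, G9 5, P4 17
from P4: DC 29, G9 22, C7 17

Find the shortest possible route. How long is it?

Minimum total distance: 66 miles.

With 3 stops there are 3!/2 = 3 distinct round trips (a route and its reverse cost the same).
DC → G9 → C7 → P4 → DC: 15+5+17+29 = 66
DC → G9 → P4 → C7 → DC: 15+22+17+19 = 73
DC → C7 → G9 → P4 → DC: 19+5+22+29 = 75
The minimum is 66.
One optimal route: DC → G9 → C7 → P4 → DC (or its reverse).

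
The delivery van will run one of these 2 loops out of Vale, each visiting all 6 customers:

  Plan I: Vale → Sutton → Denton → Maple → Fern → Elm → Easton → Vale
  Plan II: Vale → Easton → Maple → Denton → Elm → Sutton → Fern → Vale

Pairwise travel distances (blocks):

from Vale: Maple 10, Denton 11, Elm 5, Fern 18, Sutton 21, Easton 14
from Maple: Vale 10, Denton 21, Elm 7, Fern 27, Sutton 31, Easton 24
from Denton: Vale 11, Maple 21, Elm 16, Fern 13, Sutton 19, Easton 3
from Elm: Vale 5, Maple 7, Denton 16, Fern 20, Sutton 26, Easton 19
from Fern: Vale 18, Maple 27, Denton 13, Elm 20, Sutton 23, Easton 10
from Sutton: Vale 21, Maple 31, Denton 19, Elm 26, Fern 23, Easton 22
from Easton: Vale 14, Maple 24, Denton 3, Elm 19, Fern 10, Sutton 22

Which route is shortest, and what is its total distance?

141 blocks — Plan I is the shortest.

Plan I: 21 + 19 + 21 + 27 + 20 + 19 + 14 = 141
Plan II: 14 + 24 + 21 + 16 + 26 + 23 + 18 = 142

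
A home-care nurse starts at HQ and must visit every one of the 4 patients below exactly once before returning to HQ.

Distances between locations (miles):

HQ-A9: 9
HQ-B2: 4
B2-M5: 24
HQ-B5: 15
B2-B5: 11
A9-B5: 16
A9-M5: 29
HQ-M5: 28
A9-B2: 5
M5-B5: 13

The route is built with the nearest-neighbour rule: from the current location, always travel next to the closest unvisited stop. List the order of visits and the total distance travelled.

Nearest-neighbour total = 66 miles; route HQ → B2 → A9 → B5 → M5 → HQ.

From HQ: distances to unvisited — B2=4, A9=9, B5=15, M5=28. Nearest is B2 (4).
From B2: distances to unvisited — A9=5, B5=11, M5=24. Nearest is A9 (5).
From A9: distances to unvisited — B5=16, M5=29. Nearest is B5 (16).
From B5: distances to unvisited — M5=13. Nearest is M5 (13).
Return M5→HQ: 28.
Total = 4 + 5 + 16 + 13 + 28 = 66.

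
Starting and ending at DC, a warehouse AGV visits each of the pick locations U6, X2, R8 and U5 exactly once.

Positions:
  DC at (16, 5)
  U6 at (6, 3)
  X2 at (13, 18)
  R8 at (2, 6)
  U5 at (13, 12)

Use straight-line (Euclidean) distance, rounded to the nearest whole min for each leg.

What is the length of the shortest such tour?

Shortest round trip = 45 min.

DC - U6 - X2 - R8 - U5 - DC: 10+17+16+13+8 = 64
DC - U6 - X2 - U5 - R8 - DC: 10+17+6+13+14 = 60
DC - U6 - R8 - X2 - U5 - DC: 10+5+16+6+8 = 45
DC - U6 - R8 - U5 - X2 - DC: 10+5+13+6+13 = 47
DC - U6 - U5 - X2 - R8 - DC: 10+11+6+16+14 = 57
DC - U6 - U5 - R8 - X2 - DC: 10+11+13+16+13 = 63
DC - X2 - U6 - R8 - U5 - DC: 13+17+5+13+8 = 56
DC - X2 - U6 - U5 - R8 - DC: 13+17+11+13+14 = 68
DC - X2 - R8 - U6 - U5 - DC: 13+16+5+11+8 = 53
DC - X2 - U5 - U6 - R8 - DC: 13+6+11+5+14 = 49
DC - R8 - U6 - X2 - U5 - DC: 14+5+17+6+8 = 50
DC - R8 - X2 - U6 - U5 - DC: 14+16+17+11+8 = 66
The minimum is 45.
One optimal route: DC → U6 → R8 → X2 → U5 → DC (or its reverse).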